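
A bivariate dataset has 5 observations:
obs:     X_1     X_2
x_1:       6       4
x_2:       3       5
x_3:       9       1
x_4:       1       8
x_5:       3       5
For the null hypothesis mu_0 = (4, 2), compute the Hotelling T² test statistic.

Step 1 — sample mean vector:
  mean(X_1) = (6 + 3 + 9 + 1 + 3) / 5 = 22/5 = 4.4
  mean(X_2) = (4 + 5 + 1 + 8 + 5) / 5 = 23/5 = 4.6
  x̄ = (4.4, 4.6),  deviation x̄ - mu_0 = (4.4, 4.6) - (4, 2) = (0.4, 2.6).

Step 2 — sample covariance matrix, S[i,j] = (1/(n-1)) · Σ_k (x_{k,i} - mean_i) · (x_{k,j} - mean_j), divisor n-1 = 4:
  S[X_1,X_1] = ((1.6)·(1.6) + (-1.4)·(-1.4) + (4.6)·(4.6) + (-3.4)·(-3.4) + (-1.4)·(-1.4)) / 4 = 39.2/4 = 9.8
  S[X_1,X_2] = ((1.6)·(-0.6) + (-1.4)·(0.4) + (4.6)·(-3.6) + (-3.4)·(3.4) + (-1.4)·(0.4)) / 4 = -30.2/4 = -7.55
  S[X_2,X_2] = ((-0.6)·(-0.6) + (0.4)·(0.4) + (-3.6)·(-3.6) + (3.4)·(3.4) + (0.4)·(0.4)) / 4 = 25.2/4 = 6.3
  S = [[9.8, -7.55],
 [-7.55, 6.3]].

Step 3 — invert S. det(S) = 9.8·6.3 - (-7.55)² = 4.7375.
  S^{-1} = (1/det) · [[d, -b], [-b, a]] = [[1.3298, 1.5937],
 [1.5937, 2.0686]].

Step 4 — quadratic form (x̄ - mu_0)^T · S^{-1} · (x̄ - mu_0):
  S^{-1} · (x̄ - mu_0) = (4.6755, 6.0158),
  (x̄ - mu_0)^T · [...] = (0.4)·(4.6755) + (2.6)·(6.0158) = 17.5113.

Step 5 — scale by n: T² = 5 · 17.5113 = 87.5567.

T² ≈ 87.5567


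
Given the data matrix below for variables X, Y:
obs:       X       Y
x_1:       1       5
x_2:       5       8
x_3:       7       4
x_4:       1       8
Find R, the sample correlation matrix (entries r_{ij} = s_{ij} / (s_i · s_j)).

Step 1 — column means:
  mean(X) = (1 + 5 + 7 + 1) / 4 = 14/4 = 3.5
  mean(Y) = (5 + 8 + 4 + 8) / 4 = 25/4 = 6.25

Step 2 — sample variances and covariances s[i,j] = (1/(n-1)) · Σ_k (x_{k,i} - mean_i) · (x_{k,j} - mean_j), with n-1 = 3:
  s[X,X] = ((-2.5)·(-2.5) + (1.5)·(1.5) + (3.5)·(3.5) + (-2.5)·(-2.5)) / 3 = 27/3 = 9
  s[X,Y] = ((-2.5)·(-1.25) + (1.5)·(1.75) + (3.5)·(-2.25) + (-2.5)·(1.75)) / 3 = -6.5/3 = -2.1667
  s[Y,Y] = ((-1.25)·(-1.25) + (1.75)·(1.75) + (-2.25)·(-2.25) + (1.75)·(1.75)) / 3 = 12.75/3 = 4.25
  Sample standard deviations s_i = √(s[i,i]):
  s(X) = √(9) = 3
  s(Y) = √(4.25) = 2.0616

Step 3 — r_{ij} = s_{ij} / (s_i · s_j):
  r[X,X] = 1 (diagonal).
  r[X,Y] = -2.1667 / (3 · 2.0616) = -2.1667 / 6.1847 = -0.3503
  r[Y,Y] = 1 (diagonal).

R is symmetric with unit diagonal. Assembling:

R = [[1, -0.3503],
 [-0.3503, 1]]


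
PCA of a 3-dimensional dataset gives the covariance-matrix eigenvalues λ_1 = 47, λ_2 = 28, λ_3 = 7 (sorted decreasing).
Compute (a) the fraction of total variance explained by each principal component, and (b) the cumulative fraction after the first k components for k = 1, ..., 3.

Step 1 — total variance = trace(Sigma) = Σ λ_i = 47 + 28 + 7 = 82.

Step 2 — fraction explained by component i = λ_i / Σ λ:
  PC1: 47/82 = 0.5732
  PC2: 28/82 = 0.3415
  PC3: 7/82 = 0.0854

Step 3 — cumulative fraction after k components = (λ_1 + ... + λ_k) / Σ λ:
  k = 1: 47/82 = 0.5732
  k = 2: (47 + 28)/82 = 75/82 = 0.9146
  k = 3: (47 + 28 + 7)/82 = 82/82 = 1

Summary (fraction, with percent):

explained: PC1 0.5732 (57.32%), PC2 0.3415 (34.15%), PC3 0.0854 (8.54%);  cumulative: 0.5732, 0.9146, 1


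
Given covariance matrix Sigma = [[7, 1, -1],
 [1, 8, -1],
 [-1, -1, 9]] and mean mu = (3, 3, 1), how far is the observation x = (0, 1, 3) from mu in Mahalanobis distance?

Step 1 — centre the observation: (x - mu) = (-3, -2, 2).

Step 2 — invert Sigma (cofactor / det for 3×3, or solve directly):
  Sigma^{-1} = [[0.1473, -0.0166, 0.0145],
 [-0.0166, 0.1286, 0.0124],
 [0.0145, 0.0124, 0.1141]].

Step 3 — form the quadratic (x - mu)^T · Sigma^{-1} · (x - mu):
  Sigma^{-1} · (x - mu) = (-0.3797, -0.1826, 0.1598).
  (x - mu)^T · [Sigma^{-1} · (x - mu)] = (-3)·(-0.3797) + (-2)·(-0.1826) + (2)·(0.1598) = 1.8237.

Step 4 — take square root: d = √(1.8237) ≈ 1.3504.

d(x, mu) = √(1.8237) ≈ 1.3504


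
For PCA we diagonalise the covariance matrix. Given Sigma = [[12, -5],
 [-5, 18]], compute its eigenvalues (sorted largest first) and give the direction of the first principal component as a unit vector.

Step 1 — characteristic polynomial of 2×2 Sigma:
  det(Sigma - λI) = λ² - trace · λ + det = 0.
  trace = 12 + 18 = 30, det = 12·18 - (-5)² = 191.
Step 2 — discriminant:
  Δ = trace² - 4·det = 900 - 764 = 136.
Step 3 — eigenvalues:
  λ = (trace ± √Δ)/2 = (30 ± 11.6619)/2,
  λ_1 = 20.831,  λ_2 = 9.169.

Step 4 — unit eigenvector for λ_1: solve (Sigma - λ_1 I)v = 0. First row:
  (12 - 20.831)·v_x + (-5)·v_y = 0, i.e. (-8.831)·v_x + (-5)·v_y = 0,
  so v ∝ (b, λ_1 - a) = (-5, 8.831); multiply by -1 so the first entry is positive: u = (5, -8.831).
  ||u|| = √((5)² + (-8.831)²) = √(102.9857) ≈ 10.1482,
  v_1 = u/||u|| ≈ (0.4927, -0.8702) (||v_1|| = 1).

λ_1 = 20.831,  λ_2 = 9.169;  v_1 ≈ (0.4927, -0.8702)


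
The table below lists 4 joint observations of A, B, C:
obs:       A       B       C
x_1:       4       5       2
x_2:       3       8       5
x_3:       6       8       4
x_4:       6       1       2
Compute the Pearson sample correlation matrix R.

Step 1 — column means:
  mean(A) = (4 + 3 + 6 + 6) / 4 = 19/4 = 4.75
  mean(B) = (5 + 8 + 8 + 1) / 4 = 22/4 = 5.5
  mean(C) = (2 + 5 + 4 + 2) / 4 = 13/4 = 3.25

Step 2 — sample variances and covariances s[i,j] = (1/(n-1)) · Σ_k (x_{k,i} - mean_i) · (x_{k,j} - mean_j), with n-1 = 3:
  s[A,A] = ((-0.75)·(-0.75) + (-1.75)·(-1.75) + (1.25)·(1.25) + (1.25)·(1.25)) / 3 = 6.75/3 = 2.25
  s[A,B] = ((-0.75)·(-0.5) + (-1.75)·(2.5) + (1.25)·(2.5) + (1.25)·(-4.5)) / 3 = -6.5/3 = -2.1667
  s[A,C] = ((-0.75)·(-1.25) + (-1.75)·(1.75) + (1.25)·(0.75) + (1.25)·(-1.25)) / 3 = -2.75/3 = -0.9167
  s[B,B] = ((-0.5)·(-0.5) + (2.5)·(2.5) + (2.5)·(2.5) + (-4.5)·(-4.5)) / 3 = 33/3 = 11
  s[B,C] = ((-0.5)·(-1.25) + (2.5)·(1.75) + (2.5)·(0.75) + (-4.5)·(-1.25)) / 3 = 12.5/3 = 4.1667
  s[C,C] = ((-1.25)·(-1.25) + (1.75)·(1.75) + (0.75)·(0.75) + (-1.25)·(-1.25)) / 3 = 6.75/3 = 2.25
  Sample standard deviations s_i = √(s[i,i]):
  s(A) = √(2.25) = 1.5
  s(B) = √(11) = 3.3166
  s(C) = √(2.25) = 1.5

Step 3 — r_{ij} = s_{ij} / (s_i · s_j):
  r[A,A] = 1 (diagonal).
  r[A,B] = -2.1667 / (1.5 · 3.3166) = -2.1667 / 4.9749 = -0.4355
  r[A,C] = -0.9167 / (1.5 · 1.5) = -0.9167 / 2.25 = -0.4074
  r[B,B] = 1 (diagonal).
  r[B,C] = 4.1667 / (3.3166 · 1.5) = 4.1667 / 4.9749 = 0.8375
  r[C,C] = 1 (diagonal).

R is symmetric with unit diagonal. Assembling:

R = [[1, -0.4355, -0.4074],
 [-0.4355, 1, 0.8375],
 [-0.4074, 0.8375, 1]]


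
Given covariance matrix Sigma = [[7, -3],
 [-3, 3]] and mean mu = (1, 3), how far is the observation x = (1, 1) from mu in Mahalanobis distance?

Step 1 — centre the observation: (x - mu) = (0, -2).

Step 2 — invert Sigma. det(Sigma) = 7·3 - (-3)² = 12.
  Sigma^{-1} = (1/det) · [[d, -b], [-b, a]] = [[0.25, 0.25],
 [0.25, 0.5833]].

Step 3 — form the quadratic (x - mu)^T · Sigma^{-1} · (x - mu):
  Sigma^{-1} · (x - mu) = (-0.5, -1.1667).
  (x - mu)^T · [Sigma^{-1} · (x - mu)] = (0)·(-0.5) + (-2)·(-1.1667) = 2.3333.

Step 4 — take square root: d = √(2.3333) ≈ 1.5275.

d(x, mu) = √(2.3333) ≈ 1.5275


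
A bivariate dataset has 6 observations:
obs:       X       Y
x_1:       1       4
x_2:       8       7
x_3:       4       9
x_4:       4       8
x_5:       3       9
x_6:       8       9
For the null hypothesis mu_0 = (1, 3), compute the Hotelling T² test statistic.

Step 1 — sample mean vector:
  mean(X) = (1 + 8 + 4 + 4 + 3 + 8) / 6 = 28/6 = 4.6667
  mean(Y) = (4 + 7 + 9 + 8 + 9 + 9) / 6 = 46/6 = 7.6667
  x̄ = (4.6667, 7.6667),  deviation x̄ - mu_0 = (4.6667, 7.6667) - (1, 3) = (3.6667, 4.6667).

Step 2 — sample covariance matrix, S[i,j] = (1/(n-1)) · Σ_k (x_{k,i} - mean_i) · (x_{k,j} - mean_j), divisor n-1 = 5:
  S[X,X] = ((-3.6667)·(-3.6667) + (3.3333)·(3.3333) + (-0.6667)·(-0.6667) + (-0.6667)·(-0.6667) + (-1.6667)·(-1.6667) + (3.3333)·(3.3333)) / 5 = 39.3333/5 = 7.8667
  S[X,Y] = ((-3.6667)·(-3.6667) + (3.3333)·(-0.6667) + (-0.6667)·(1.3333) + (-0.6667)·(0.3333) + (-1.6667)·(1.3333) + (3.3333)·(1.3333)) / 5 = 12.3333/5 = 2.4667
  S[Y,Y] = ((-3.6667)·(-3.6667) + (-0.6667)·(-0.6667) + (1.3333)·(1.3333) + (0.3333)·(0.3333) + (1.3333)·(1.3333) + (1.3333)·(1.3333)) / 5 = 19.3333/5 = 3.8667
  S = [[7.8667, 2.4667],
 [2.4667, 3.8667]].

Step 3 — invert S. det(S) = 7.8667·3.8667 - (2.4667)² = 24.3333.
  S^{-1} = (1/det) · [[d, -b], [-b, a]] = [[0.1589, -0.1014],
 [-0.1014, 0.3233]].

Step 4 — quadratic form (x̄ - mu_0)^T · S^{-1} · (x̄ - mu_0):
  S^{-1} · (x̄ - mu_0) = (0.1096, 1.137),
  (x̄ - mu_0)^T · [...] = (3.6667)·(0.1096) + (4.6667)·(1.137) = 5.7078.

Step 5 — scale by n: T² = 6 · 5.7078 = 34.2466.

T² ≈ 34.2466


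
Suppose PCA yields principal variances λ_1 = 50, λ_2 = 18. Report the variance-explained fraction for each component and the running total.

Step 1 — total variance = trace(Sigma) = Σ λ_i = 50 + 18 = 68.

Step 2 — fraction explained by component i = λ_i / Σ λ:
  PC1: 50/68 = 0.7353
  PC2: 18/68 = 0.2647

Step 3 — cumulative fraction after k components = (λ_1 + ... + λ_k) / Σ λ:
  k = 1: 50/68 = 0.7353
  k = 2: (50 + 18)/68 = 68/68 = 1

Summary (fraction, with percent):

explained: PC1 0.7353 (73.53%), PC2 0.2647 (26.47%);  cumulative: 0.7353, 1


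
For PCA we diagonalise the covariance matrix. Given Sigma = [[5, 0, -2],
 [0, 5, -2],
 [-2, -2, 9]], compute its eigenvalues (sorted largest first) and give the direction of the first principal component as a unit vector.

Step 1 — characteristic polynomial p(λ) = det(λI - Sigma) = λ³ - tr·λ² + c_1·λ - det, where tr = trace, c_1 = sum of the principal 2×2 minors, det = det(Sigma):
  tr = 5 + 5 + 9 = 19,
  c_1 = (5·5 - (0)²) + (5·9 - (-2)²) + (5·9 - (-2)²) = 25 + 41 + 41 = 107,
  det = 5·(5·9 - (-2)²) - (0)·((0)·9 - (-2)·(-2)) + (-2)·((0)·(-2) - 5·(-2)) = 5·(41) - (0)·(-4) + (-2)·(10) = 185.
  So p(λ) = λ³ - 19λ² + 107λ - 185.
Step 2 — look for an integer root (rational root theorem: any rational root is an integer divisor of 185). Testing λ = 5:
  p(5) = 125 - 475 + 535 - 185 = 0  ✓
  Dividing out (λ - 5): p(λ) = (λ - 5)(λ² - 14λ + 37).
Step 3 — remaining eigenvalues from the quadratic λ² - 14λ + 37 = 0:
  Δ = 14² - 4·37 = 196 - 148 = 48,  λ = (14 ± √48)/2 = (14 ± 6.9282)/2 ≈ 10.4641 or 3.5359.
  Sorted: λ_1 = 10.4641,  λ_2 = 5,  λ_3 = 3.5359  (check: sum = 19 = tr ✓).

Step 4 — unit eigenvector for λ_1 ≈ 10.4641: v spans the null space of (Sigma - λ_1 I), whose rows are
  r_1 = (-5.4641, 0, -2),  r_2 = (0, -5.4641, -2),  r_3 = (-2, -2, -1.4641).
  v is orthogonal to every row, so take v ∝ r_1 × r_2 = ((0)·(-2) - (-2)·(-5.4641), (-2)·(0) - (-5.4641)·(-2), (-5.4641)·(-5.4641) - (0)·(0)) ≈ (-10.9282, -10.9282, 29.8564).
  Rescale (multiply by -1 so the first nonzero entry is positive): u = (10.9282, 10.9282, -29.8564).
  ||u|| = √((10.9282)² + (10.9282)² + (-29.8564)²) = √(1130.2563) ≈ 33.6193,  v_1 = u/||u|| ≈ (0.3251, 0.3251, -0.8881) (||v_1|| = 1).

λ_1 = 10.4641,  λ_2 = 5,  λ_3 = 3.5359;  v_1 ≈ (0.3251, 0.3251, -0.8881)


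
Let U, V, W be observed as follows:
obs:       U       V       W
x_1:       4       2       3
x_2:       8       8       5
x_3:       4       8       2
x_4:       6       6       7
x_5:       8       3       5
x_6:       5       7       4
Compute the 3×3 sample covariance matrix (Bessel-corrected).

Step 1 — column means:
  mean(U) = (4 + 8 + 4 + 6 + 8 + 5) / 6 = 35/6 = 5.8333
  mean(V) = (2 + 8 + 8 + 6 + 3 + 7) / 6 = 34/6 = 5.6667
  mean(W) = (3 + 5 + 2 + 7 + 5 + 4) / 6 = 26/6 = 4.3333

Step 2 — sample covariance S[i,j] = (1/(n-1)) · Σ_k (x_{k,i} - mean_i) · (x_{k,j} - mean_j), with n-1 = 5.
  S[U,U] = ((-1.8333)·(-1.8333) + (2.1667)·(2.1667) + (-1.8333)·(-1.8333) + (0.1667)·(0.1667) + (2.1667)·(2.1667) + (-0.8333)·(-0.8333)) / 5 = 16.8333/5 = 3.3667
  S[U,V] = ((-1.8333)·(-3.6667) + (2.1667)·(2.3333) + (-1.8333)·(2.3333) + (0.1667)·(0.3333) + (2.1667)·(-2.6667) + (-0.8333)·(1.3333)) / 5 = 0.6667/5 = 0.1333
  S[U,W] = ((-1.8333)·(-1.3333) + (2.1667)·(0.6667) + (-1.8333)·(-2.3333) + (0.1667)·(2.6667) + (2.1667)·(0.6667) + (-0.8333)·(-0.3333)) / 5 = 10.3333/5 = 2.0667
  S[V,V] = ((-3.6667)·(-3.6667) + (2.3333)·(2.3333) + (2.3333)·(2.3333) + (0.3333)·(0.3333) + (-2.6667)·(-2.6667) + (1.3333)·(1.3333)) / 5 = 33.3333/5 = 6.6667
  S[V,W] = ((-3.6667)·(-1.3333) + (2.3333)·(0.6667) + (2.3333)·(-2.3333) + (0.3333)·(2.6667) + (-2.6667)·(0.6667) + (1.3333)·(-0.3333)) / 5 = -0.3333/5 = -0.0667
  S[W,W] = ((-1.3333)·(-1.3333) + (0.6667)·(0.6667) + (-2.3333)·(-2.3333) + (2.6667)·(2.6667) + (0.6667)·(0.6667) + (-0.3333)·(-0.3333)) / 5 = 15.3333/5 = 3.0667

S is symmetric (S[j,i] = S[i,j]). Assembling:

S = [[3.3667, 0.1333, 2.0667],
 [0.1333, 6.6667, -0.0667],
 [2.0667, -0.0667, 3.0667]]


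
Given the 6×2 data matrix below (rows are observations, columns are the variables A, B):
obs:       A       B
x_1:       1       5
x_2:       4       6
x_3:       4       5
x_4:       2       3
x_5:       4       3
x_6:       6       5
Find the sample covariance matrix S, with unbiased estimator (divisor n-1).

Step 1 — column means:
  mean(A) = (1 + 4 + 4 + 2 + 4 + 6) / 6 = 21/6 = 3.5
  mean(B) = (5 + 6 + 5 + 3 + 3 + 5) / 6 = 27/6 = 4.5

Step 2 — sample covariance S[i,j] = (1/(n-1)) · Σ_k (x_{k,i} - mean_i) · (x_{k,j} - mean_j), with n-1 = 5.
  S[A,A] = ((-2.5)·(-2.5) + (0.5)·(0.5) + (0.5)·(0.5) + (-1.5)·(-1.5) + (0.5)·(0.5) + (2.5)·(2.5)) / 5 = 15.5/5 = 3.1
  S[A,B] = ((-2.5)·(0.5) + (0.5)·(1.5) + (0.5)·(0.5) + (-1.5)·(-1.5) + (0.5)·(-1.5) + (2.5)·(0.5)) / 5 = 2.5/5 = 0.5
  S[B,B] = ((0.5)·(0.5) + (1.5)·(1.5) + (0.5)·(0.5) + (-1.5)·(-1.5) + (-1.5)·(-1.5) + (0.5)·(0.5)) / 5 = 7.5/5 = 1.5

S is symmetric (S[j,i] = S[i,j]). Assembling:

S = [[3.1, 0.5],
 [0.5, 1.5]]


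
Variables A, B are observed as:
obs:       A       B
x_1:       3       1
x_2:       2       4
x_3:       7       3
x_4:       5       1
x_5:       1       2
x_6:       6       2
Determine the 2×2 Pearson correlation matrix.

Step 1 — column means:
  mean(A) = (3 + 2 + 7 + 5 + 1 + 6) / 6 = 24/6 = 4
  mean(B) = (1 + 4 + 3 + 1 + 2 + 2) / 6 = 13/6 = 2.1667

Step 2 — sample variances and covariances s[i,j] = (1/(n-1)) · Σ_k (x_{k,i} - mean_i) · (x_{k,j} - mean_j), with n-1 = 5:
  s[A,A] = ((-1)·(-1) + (-2)·(-2) + (3)·(3) + (1)·(1) + (-3)·(-3) + (2)·(2)) / 5 = 28/5 = 5.6
  s[A,B] = ((-1)·(-1.1667) + (-2)·(1.8333) + (3)·(0.8333) + (1)·(-1.1667) + (-3)·(-0.1667) + (2)·(-0.1667)) / 5 = -1/5 = -0.2
  s[B,B] = ((-1.1667)·(-1.1667) + (1.8333)·(1.8333) + (0.8333)·(0.8333) + (-1.1667)·(-1.1667) + (-0.1667)·(-0.1667) + (-0.1667)·(-0.1667)) / 5 = 6.8333/5 = 1.3667
  Sample standard deviations s_i = √(s[i,i]):
  s(A) = √(5.6) = 2.3664
  s(B) = √(1.3667) = 1.169

Step 3 — r_{ij} = s_{ij} / (s_i · s_j):
  r[A,A] = 1 (diagonal).
  r[A,B] = -0.2 / (2.3664 · 1.169) = -0.2 / 2.7665 = -0.0723
  r[B,B] = 1 (diagonal).

R is symmetric with unit diagonal. Assembling:

R = [[1, -0.0723],
 [-0.0723, 1]]


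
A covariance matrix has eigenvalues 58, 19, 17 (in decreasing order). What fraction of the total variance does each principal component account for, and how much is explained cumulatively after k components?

Step 1 — total variance = trace(Sigma) = Σ λ_i = 58 + 19 + 17 = 94.

Step 2 — fraction explained by component i = λ_i / Σ λ:
  PC1: 58/94 = 0.617
  PC2: 19/94 = 0.2021
  PC3: 17/94 = 0.1809

Step 3 — cumulative fraction after k components = (λ_1 + ... + λ_k) / Σ λ:
  k = 1: 58/94 = 0.617
  k = 2: (58 + 19)/94 = 77/94 = 0.8191
  k = 3: (58 + 19 + 17)/94 = 94/94 = 1

Summary (fraction, with percent):

explained: PC1 0.617 (61.7%), PC2 0.2021 (20.21%), PC3 0.1809 (18.09%);  cumulative: 0.617, 0.8191, 1


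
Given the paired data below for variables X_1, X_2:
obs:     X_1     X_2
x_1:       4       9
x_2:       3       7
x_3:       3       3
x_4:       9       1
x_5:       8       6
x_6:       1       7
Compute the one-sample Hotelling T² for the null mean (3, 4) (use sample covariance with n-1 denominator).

Step 1 — sample mean vector:
  mean(X_1) = (4 + 3 + 3 + 9 + 8 + 1) / 6 = 28/6 = 4.6667
  mean(X_2) = (9 + 7 + 3 + 1 + 6 + 7) / 6 = 33/6 = 5.5
  x̄ = (4.6667, 5.5),  deviation x̄ - mu_0 = (4.6667, 5.5) - (3, 4) = (1.6667, 1.5).

Step 2 — sample covariance matrix, S[i,j] = (1/(n-1)) · Σ_k (x_{k,i} - mean_i) · (x_{k,j} - mean_j), divisor n-1 = 5:
  S[X_1,X_1] = ((-0.6667)·(-0.6667) + (-1.6667)·(-1.6667) + (-1.6667)·(-1.6667) + (4.3333)·(4.3333) + (3.3333)·(3.3333) + (-3.6667)·(-3.6667)) / 5 = 49.3333/5 = 9.8667
  S[X_1,X_2] = ((-0.6667)·(3.5) + (-1.6667)·(1.5) + (-1.6667)·(-2.5) + (4.3333)·(-4.5) + (3.3333)·(0.5) + (-3.6667)·(1.5)) / 5 = -24/5 = -4.8
  S[X_2,X_2] = ((3.5)·(3.5) + (1.5)·(1.5) + (-2.5)·(-2.5) + (-4.5)·(-4.5) + (0.5)·(0.5) + (1.5)·(1.5)) / 5 = 43.5/5 = 8.7
  S = [[9.8667, -4.8],
 [-4.8, 8.7]].

Step 3 — invert S. det(S) = 9.8667·8.7 - (-4.8)² = 62.8.
  S^{-1} = (1/det) · [[d, -b], [-b, a]] = [[0.1385, 0.0764],
 [0.0764, 0.1571]].

Step 4 — quadratic form (x̄ - mu_0)^T · S^{-1} · (x̄ - mu_0):
  S^{-1} · (x̄ - mu_0) = (0.3455, 0.3631),
  (x̄ - mu_0)^T · [...] = (1.6667)·(0.3455) + (1.5)·(0.3631) = 1.1205.

Step 5 — scale by n: T² = 6 · 1.1205 = 6.7229.

T² ≈ 6.7229


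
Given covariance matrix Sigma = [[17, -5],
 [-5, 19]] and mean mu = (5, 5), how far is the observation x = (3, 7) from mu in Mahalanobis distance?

Step 1 — centre the observation: (x - mu) = (-2, 2).

Step 2 — invert Sigma. det(Sigma) = 17·19 - (-5)² = 298.
  Sigma^{-1} = (1/det) · [[d, -b], [-b, a]] = [[0.0638, 0.0168],
 [0.0168, 0.057]].

Step 3 — form the quadratic (x - mu)^T · Sigma^{-1} · (x - mu):
  Sigma^{-1} · (x - mu) = (-0.094, 0.0805).
  (x - mu)^T · [Sigma^{-1} · (x - mu)] = (-2)·(-0.094) + (2)·(0.0805) = 0.349.

Step 4 — take square root: d = √(0.349) ≈ 0.5908.

d(x, mu) = √(0.349) ≈ 0.5908


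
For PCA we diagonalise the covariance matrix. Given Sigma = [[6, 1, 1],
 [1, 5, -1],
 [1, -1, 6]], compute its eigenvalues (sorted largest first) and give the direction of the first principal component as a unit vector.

Step 1 — characteristic polynomial p(λ) = det(λI - Sigma) = λ³ - tr·λ² + c_1·λ - det, where tr = trace, c_1 = sum of the principal 2×2 minors, det = det(Sigma):
  tr = 6 + 5 + 6 = 17,
  c_1 = (6·5 - (1)²) + (6·6 - (1)²) + (5·6 - (-1)²) = 29 + 35 + 29 = 93,
  det = 6·(5·6 - (-1)²) - (1)·((1)·6 - (-1)·(1)) + (1)·((1)·(-1) - 5·(1)) = 6·(29) - (1)·(7) + (1)·(-6) = 161.
  So p(λ) = λ³ - 17λ² + 93λ - 161.
Step 2 — look for an integer root (rational root theorem: any rational root is an integer divisor of 161). Testing λ = 7:
  p(7) = 343 - 833 + 651 - 161 = 0  ✓
  Dividing out (λ - 7): p(λ) = (λ - 7)(λ² - 10λ + 23).
Step 3 — remaining eigenvalues from the quadratic λ² - 10λ + 23 = 0:
  Δ = 10² - 4·23 = 100 - 92 = 8,  λ = (10 ± √8)/2 = (10 ± 2.8284)/2 ≈ 6.4142 or 3.5858.
  Sorted: λ_1 = 7,  λ_2 = 6.4142,  λ_3 = 3.5858  (check: sum = 17 = tr ✓).

Step 4 — unit eigenvector for λ_1 = 7: v spans the null space of (Sigma - λ_1 I), whose rows are
  r_1 = (-1, 1, 1),  r_2 = (1, -2, -1),  r_3 = (1, -1, -1).
  v is orthogonal to every row, so take v ∝ r_1 × r_2 = ((1)·(-1) - (1)·(-2), (1)·(1) - (-1)·(-1), (-1)·(-2) - (1)·(1)) = (1, 0, 1).
  Let u = (1, 0, 1).
  ||u|| = √((1)² + (0)² + (1)²) = √(2) ≈ 1.4142,  v_1 = u/||u|| ≈ (0.7071, 0, 0.7071) (||v_1|| = 1).

λ_1 = 7,  λ_2 = 6.4142,  λ_3 = 3.5858;  v_1 ≈ (0.7071, 0, 0.7071)


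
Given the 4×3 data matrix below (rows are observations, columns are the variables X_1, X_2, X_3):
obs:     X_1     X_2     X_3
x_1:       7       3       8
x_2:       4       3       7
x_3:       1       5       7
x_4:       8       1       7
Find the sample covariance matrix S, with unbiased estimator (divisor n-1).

Step 1 — column means:
  mean(X_1) = (7 + 4 + 1 + 8) / 4 = 20/4 = 5
  mean(X_2) = (3 + 3 + 5 + 1) / 4 = 12/4 = 3
  mean(X_3) = (8 + 7 + 7 + 7) / 4 = 29/4 = 7.25

Step 2 — sample covariance S[i,j] = (1/(n-1)) · Σ_k (x_{k,i} - mean_i) · (x_{k,j} - mean_j), with n-1 = 3.
  S[X_1,X_1] = ((2)·(2) + (-1)·(-1) + (-4)·(-4) + (3)·(3)) / 3 = 30/3 = 10
  S[X_1,X_2] = ((2)·(0) + (-1)·(0) + (-4)·(2) + (3)·(-2)) / 3 = -14/3 = -4.6667
  S[X_1,X_3] = ((2)·(0.75) + (-1)·(-0.25) + (-4)·(-0.25) + (3)·(-0.25)) / 3 = 2/3 = 0.6667
  S[X_2,X_2] = ((0)·(0) + (0)·(0) + (2)·(2) + (-2)·(-2)) / 3 = 8/3 = 2.6667
  S[X_2,X_3] = ((0)·(0.75) + (0)·(-0.25) + (2)·(-0.25) + (-2)·(-0.25)) / 3 = 0/3 = 0
  S[X_3,X_3] = ((0.75)·(0.75) + (-0.25)·(-0.25) + (-0.25)·(-0.25) + (-0.25)·(-0.25)) / 3 = 0.75/3 = 0.25

S is symmetric (S[j,i] = S[i,j]). Assembling:

S = [[10, -4.6667, 0.6667],
 [-4.6667, 2.6667, 0],
 [0.6667, 0, 0.25]]


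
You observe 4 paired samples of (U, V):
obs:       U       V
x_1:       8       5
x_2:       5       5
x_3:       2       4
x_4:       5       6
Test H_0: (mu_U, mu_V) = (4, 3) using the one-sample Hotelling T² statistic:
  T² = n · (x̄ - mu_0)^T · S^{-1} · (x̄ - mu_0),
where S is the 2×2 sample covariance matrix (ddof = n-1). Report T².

Step 1 — sample mean vector:
  mean(U) = (8 + 5 + 2 + 5) / 4 = 20/4 = 5
  mean(V) = (5 + 5 + 4 + 6) / 4 = 20/4 = 5
  x̄ = (5, 5),  deviation x̄ - mu_0 = (5, 5) - (4, 3) = (1, 2).

Step 2 — sample covariance matrix, S[i,j] = (1/(n-1)) · Σ_k (x_{k,i} - mean_i) · (x_{k,j} - mean_j), divisor n-1 = 3:
  S[U,U] = ((3)·(3) + (0)·(0) + (-3)·(-3) + (0)·(0)) / 3 = 18/3 = 6
  S[U,V] = ((3)·(0) + (0)·(0) + (-3)·(-1) + (0)·(1)) / 3 = 3/3 = 1
  S[V,V] = ((0)·(0) + (0)·(0) + (-1)·(-1) + (1)·(1)) / 3 = 2/3 = 0.6667
  S = [[6, 1],
 [1, 0.6667]].

Step 3 — invert S. det(S) = 6·0.6667 - (1)² = 3.
  S^{-1} = (1/det) · [[d, -b], [-b, a]] = [[0.2222, -0.3333],
 [-0.3333, 2]].

Step 4 — quadratic form (x̄ - mu_0)^T · S^{-1} · (x̄ - mu_0):
  S^{-1} · (x̄ - mu_0) = (-0.4444, 3.6667),
  (x̄ - mu_0)^T · [...] = (1)·(-0.4444) + (2)·(3.6667) = 6.8889.

Step 5 — scale by n: T² = 4 · 6.8889 = 27.5556.

T² ≈ 27.5556


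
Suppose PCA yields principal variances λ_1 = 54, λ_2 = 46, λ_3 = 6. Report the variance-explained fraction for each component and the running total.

Step 1 — total variance = trace(Sigma) = Σ λ_i = 54 + 46 + 6 = 106.

Step 2 — fraction explained by component i = λ_i / Σ λ:
  PC1: 54/106 = 0.5094
  PC2: 46/106 = 0.434
  PC3: 6/106 = 0.0566

Step 3 — cumulative fraction after k components = (λ_1 + ... + λ_k) / Σ λ:
  k = 1: 54/106 = 0.5094
  k = 2: (54 + 46)/106 = 100/106 = 0.9434
  k = 3: (54 + 46 + 6)/106 = 106/106 = 1

Summary (fraction, with percent):

explained: PC1 0.5094 (50.94%), PC2 0.434 (43.4%), PC3 0.0566 (5.66%);  cumulative: 0.5094, 0.9434, 1


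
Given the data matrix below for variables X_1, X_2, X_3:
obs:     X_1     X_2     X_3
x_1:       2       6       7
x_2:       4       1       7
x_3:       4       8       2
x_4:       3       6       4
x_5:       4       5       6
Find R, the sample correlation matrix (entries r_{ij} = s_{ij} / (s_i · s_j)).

Step 1 — column means:
  mean(X_1) = (2 + 4 + 4 + 3 + 4) / 5 = 17/5 = 3.4
  mean(X_2) = (6 + 1 + 8 + 6 + 5) / 5 = 26/5 = 5.2
  mean(X_3) = (7 + 7 + 2 + 4 + 6) / 5 = 26/5 = 5.2

Step 2 — sample variances and covariances s[i,j] = (1/(n-1)) · Σ_k (x_{k,i} - mean_i) · (x_{k,j} - mean_j), with n-1 = 4:
  s[X_1,X_1] = ((-1.4)·(-1.4) + (0.6)·(0.6) + (0.6)·(0.6) + (-0.4)·(-0.4) + (0.6)·(0.6)) / 4 = 3.2/4 = 0.8
  s[X_1,X_2] = ((-1.4)·(0.8) + (0.6)·(-4.2) + (0.6)·(2.8) + (-0.4)·(0.8) + (0.6)·(-0.2)) / 4 = -2.4/4 = -0.6
  s[X_1,X_3] = ((-1.4)·(1.8) + (0.6)·(1.8) + (0.6)·(-3.2) + (-0.4)·(-1.2) + (0.6)·(0.8)) / 4 = -2.4/4 = -0.6
  s[X_2,X_2] = ((0.8)·(0.8) + (-4.2)·(-4.2) + (2.8)·(2.8) + (0.8)·(0.8) + (-0.2)·(-0.2)) / 4 = 26.8/4 = 6.7
  s[X_2,X_3] = ((0.8)·(1.8) + (-4.2)·(1.8) + (2.8)·(-3.2) + (0.8)·(-1.2) + (-0.2)·(0.8)) / 4 = -16.2/4 = -4.05
  s[X_3,X_3] = ((1.8)·(1.8) + (1.8)·(1.8) + (-3.2)·(-3.2) + (-1.2)·(-1.2) + (0.8)·(0.8)) / 4 = 18.8/4 = 4.7
  Sample standard deviations s_i = √(s[i,i]):
  s(X_1) = √(0.8) = 0.8944
  s(X_2) = √(6.7) = 2.5884
  s(X_3) = √(4.7) = 2.1679

Step 3 — r_{ij} = s_{ij} / (s_i · s_j):
  r[X_1,X_1] = 1 (diagonal).
  r[X_1,X_2] = -0.6 / (0.8944 · 2.5884) = -0.6 / 2.3152 = -0.2592
  r[X_1,X_3] = -0.6 / (0.8944 · 2.1679) = -0.6 / 1.9391 = -0.3094
  r[X_2,X_2] = 1 (diagonal).
  r[X_2,X_3] = -4.05 / (2.5884 · 2.1679) = -4.05 / 5.6116 = -0.7217
  r[X_3,X_3] = 1 (diagonal).

R is symmetric with unit diagonal. Assembling:

R = [[1, -0.2592, -0.3094],
 [-0.2592, 1, -0.7217],
 [-0.3094, -0.7217, 1]]


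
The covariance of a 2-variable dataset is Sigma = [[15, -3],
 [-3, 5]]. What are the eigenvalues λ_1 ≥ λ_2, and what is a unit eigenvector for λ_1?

Step 1 — characteristic polynomial of 2×2 Sigma:
  det(Sigma - λI) = λ² - trace · λ + det = 0.
  trace = 15 + 5 = 20, det = 15·5 - (-3)² = 66.
Step 2 — discriminant:
  Δ = trace² - 4·det = 400 - 264 = 136.
Step 3 — eigenvalues:
  λ = (trace ± √Δ)/2 = (20 ± 11.6619)/2,
  λ_1 = 15.831,  λ_2 = 4.169.

Step 4 — unit eigenvector for λ_1: solve (Sigma - λ_1 I)v = 0. First row:
  (15 - 15.831)·v_x + (-3)·v_y = 0, i.e. (-0.831)·v_x + (-3)·v_y = 0,
  so v ∝ (b, λ_1 - a) = (-3, 0.831); multiply by -1 so the first entry is positive: u = (3, -0.831).
  ||u|| = √((3)² + (-0.831)²) = √(9.6905) ≈ 3.113,
  v_1 = u/||u|| ≈ (0.9637, -0.2669) (||v_1|| = 1).

λ_1 = 15.831,  λ_2 = 4.169;  v_1 ≈ (0.9637, -0.2669)


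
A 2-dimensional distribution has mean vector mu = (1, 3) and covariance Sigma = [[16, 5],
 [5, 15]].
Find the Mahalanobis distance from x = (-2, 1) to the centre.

Step 1 — centre the observation: (x - mu) = (-3, -2).

Step 2 — invert Sigma. det(Sigma) = 16·15 - (5)² = 215.
  Sigma^{-1} = (1/det) · [[d, -b], [-b, a]] = [[0.0698, -0.0233],
 [-0.0233, 0.0744]].

Step 3 — form the quadratic (x - mu)^T · Sigma^{-1} · (x - mu):
  Sigma^{-1} · (x - mu) = (-0.1628, -0.0791).
  (x - mu)^T · [Sigma^{-1} · (x - mu)] = (-3)·(-0.1628) + (-2)·(-0.0791) = 0.6465.

Step 4 — take square root: d = √(0.6465) ≈ 0.8041.

d(x, mu) = √(0.6465) ≈ 0.8041


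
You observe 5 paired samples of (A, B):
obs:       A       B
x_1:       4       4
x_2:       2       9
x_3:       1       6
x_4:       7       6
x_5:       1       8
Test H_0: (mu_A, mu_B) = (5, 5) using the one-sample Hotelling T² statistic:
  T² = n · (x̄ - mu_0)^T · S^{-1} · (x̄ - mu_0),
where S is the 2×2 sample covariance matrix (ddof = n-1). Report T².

Step 1 — sample mean vector:
  mean(A) = (4 + 2 + 1 + 7 + 1) / 5 = 15/5 = 3
  mean(B) = (4 + 9 + 6 + 6 + 8) / 5 = 33/5 = 6.6
  x̄ = (3, 6.6),  deviation x̄ - mu_0 = (3, 6.6) - (5, 5) = (-2, 1.6).

Step 2 — sample covariance matrix, S[i,j] = (1/(n-1)) · Σ_k (x_{k,i} - mean_i) · (x_{k,j} - mean_j), divisor n-1 = 4:
  S[A,A] = ((1)·(1) + (-1)·(-1) + (-2)·(-2) + (4)·(4) + (-2)·(-2)) / 4 = 26/4 = 6.5
  S[A,B] = ((1)·(-2.6) + (-1)·(2.4) + (-2)·(-0.6) + (4)·(-0.6) + (-2)·(1.4)) / 4 = -9/4 = -2.25
  S[B,B] = ((-2.6)·(-2.6) + (2.4)·(2.4) + (-0.6)·(-0.6) + (-0.6)·(-0.6) + (1.4)·(1.4)) / 4 = 15.2/4 = 3.8
  S = [[6.5, -2.25],
 [-2.25, 3.8]].

Step 3 — invert S. det(S) = 6.5·3.8 - (-2.25)² = 19.6375.
  S^{-1} = (1/det) · [[d, -b], [-b, a]] = [[0.1935, 0.1146],
 [0.1146, 0.331]].

Step 4 — quadratic form (x̄ - mu_0)^T · S^{-1} · (x̄ - mu_0):
  S^{-1} · (x̄ - mu_0) = (-0.2037, 0.3004),
  (x̄ - mu_0)^T · [...] = (-2)·(-0.2037) + (1.6)·(0.3004) = 0.8881.

Step 5 — scale by n: T² = 5 · 0.8881 = 4.4405.

T² ≈ 4.4405


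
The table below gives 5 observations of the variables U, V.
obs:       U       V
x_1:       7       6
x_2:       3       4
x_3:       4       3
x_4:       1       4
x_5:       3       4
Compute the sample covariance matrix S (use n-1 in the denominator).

Step 1 — column means:
  mean(U) = (7 + 3 + 4 + 1 + 3) / 5 = 18/5 = 3.6
  mean(V) = (6 + 4 + 3 + 4 + 4) / 5 = 21/5 = 4.2

Step 2 — sample covariance S[i,j] = (1/(n-1)) · Σ_k (x_{k,i} - mean_i) · (x_{k,j} - mean_j), with n-1 = 4.
  S[U,U] = ((3.4)·(3.4) + (-0.6)·(-0.6) + (0.4)·(0.4) + (-2.6)·(-2.6) + (-0.6)·(-0.6)) / 4 = 19.2/4 = 4.8
  S[U,V] = ((3.4)·(1.8) + (-0.6)·(-0.2) + (0.4)·(-1.2) + (-2.6)·(-0.2) + (-0.6)·(-0.2)) / 4 = 6.4/4 = 1.6
  S[V,V] = ((1.8)·(1.8) + (-0.2)·(-0.2) + (-1.2)·(-1.2) + (-0.2)·(-0.2) + (-0.2)·(-0.2)) / 4 = 4.8/4 = 1.2

S is symmetric (S[j,i] = S[i,j]). Assembling:

S = [[4.8, 1.6],
 [1.6, 1.2]]


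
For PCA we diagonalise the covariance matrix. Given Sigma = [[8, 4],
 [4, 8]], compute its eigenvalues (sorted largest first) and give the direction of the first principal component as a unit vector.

Step 1 — characteristic polynomial of 2×2 Sigma:
  det(Sigma - λI) = λ² - trace · λ + det = 0.
  trace = 8 + 8 = 16, det = 8·8 - (4)² = 48.
Step 2 — discriminant:
  Δ = trace² - 4·det = 256 - 192 = 64.
Step 3 — eigenvalues:
  λ = (trace ± √Δ)/2 = (16 ± 8)/2,
  λ_1 = 12,  λ_2 = 4.

Step 4 — unit eigenvector for λ_1: solve (Sigma - λ_1 I)v = 0. First row:
  (8 - 12)·v_x + (4)·v_y = 0, i.e. (-4)·v_x + (4)·v_y = 0,
  so v ∝ (b, λ_1 - a) = (4, 4) = u.
  ||u|| = √((4)² + (4)²) = √(32) ≈ 5.6569,
  v_1 = u/||u|| ≈ (0.7071, 0.7071) (||v_1|| = 1).

λ_1 = 12,  λ_2 = 4;  v_1 ≈ (0.7071, 0.7071)


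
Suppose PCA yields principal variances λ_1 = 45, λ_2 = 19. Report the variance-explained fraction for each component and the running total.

Step 1 — total variance = trace(Sigma) = Σ λ_i = 45 + 19 = 64.

Step 2 — fraction explained by component i = λ_i / Σ λ:
  PC1: 45/64 = 0.7031
  PC2: 19/64 = 0.2969

Step 3 — cumulative fraction after k components = (λ_1 + ... + λ_k) / Σ λ:
  k = 1: 45/64 = 0.7031
  k = 2: (45 + 19)/64 = 64/64 = 1

Summary (fraction, with percent):

explained: PC1 0.7031 (70.31%), PC2 0.2969 (29.69%);  cumulative: 0.7031, 1


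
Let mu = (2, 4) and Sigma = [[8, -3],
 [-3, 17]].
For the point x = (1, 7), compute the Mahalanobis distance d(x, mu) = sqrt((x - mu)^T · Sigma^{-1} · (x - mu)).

Step 1 — centre the observation: (x - mu) = (-1, 3).

Step 2 — invert Sigma. det(Sigma) = 8·17 - (-3)² = 127.
  Sigma^{-1} = (1/det) · [[d, -b], [-b, a]] = [[0.1339, 0.0236],
 [0.0236, 0.063]].

Step 3 — form the quadratic (x - mu)^T · Sigma^{-1} · (x - mu):
  Sigma^{-1} · (x - mu) = (-0.063, 0.1654).
  (x - mu)^T · [Sigma^{-1} · (x - mu)] = (-1)·(-0.063) + (3)·(0.1654) = 0.5591.

Step 4 — take square root: d = √(0.5591) ≈ 0.7477.

d(x, mu) = √(0.5591) ≈ 0.7477


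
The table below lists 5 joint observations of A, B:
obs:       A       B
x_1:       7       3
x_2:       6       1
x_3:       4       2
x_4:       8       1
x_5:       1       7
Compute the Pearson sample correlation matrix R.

Step 1 — column means:
  mean(A) = (7 + 6 + 4 + 8 + 1) / 5 = 26/5 = 5.2
  mean(B) = (3 + 1 + 2 + 1 + 7) / 5 = 14/5 = 2.8

Step 2 — sample variances and covariances s[i,j] = (1/(n-1)) · Σ_k (x_{k,i} - mean_i) · (x_{k,j} - mean_j), with n-1 = 4:
  s[A,A] = ((1.8)·(1.8) + (0.8)·(0.8) + (-1.2)·(-1.2) + (2.8)·(2.8) + (-4.2)·(-4.2)) / 4 = 30.8/4 = 7.7
  s[A,B] = ((1.8)·(0.2) + (0.8)·(-1.8) + (-1.2)·(-0.8) + (2.8)·(-1.8) + (-4.2)·(4.2)) / 4 = -22.8/4 = -5.7
  s[B,B] = ((0.2)·(0.2) + (-1.8)·(-1.8) + (-0.8)·(-0.8) + (-1.8)·(-1.8) + (4.2)·(4.2)) / 4 = 24.8/4 = 6.2
  Sample standard deviations s_i = √(s[i,i]):
  s(A) = √(7.7) = 2.7749
  s(B) = √(6.2) = 2.49

Step 3 — r_{ij} = s_{ij} / (s_i · s_j):
  r[A,A] = 1 (diagonal).
  r[A,B] = -5.7 / (2.7749 · 2.49) = -5.7 / 6.9094 = -0.825
  r[B,B] = 1 (diagonal).

R is symmetric with unit diagonal. Assembling:

R = [[1, -0.825],
 [-0.825, 1]]


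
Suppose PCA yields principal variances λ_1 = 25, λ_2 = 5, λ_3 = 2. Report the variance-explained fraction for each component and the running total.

Step 1 — total variance = trace(Sigma) = Σ λ_i = 25 + 5 + 2 = 32.

Step 2 — fraction explained by component i = λ_i / Σ λ:
  PC1: 25/32 = 0.7812
  PC2: 5/32 = 0.1562
  PC3: 2/32 = 0.0625

Step 3 — cumulative fraction after k components = (λ_1 + ... + λ_k) / Σ λ:
  k = 1: 25/32 = 0.7812
  k = 2: (25 + 5)/32 = 30/32 = 0.9375
  k = 3: (25 + 5 + 2)/32 = 32/32 = 1

Summary (fraction, with percent):

explained: PC1 0.7812 (78.12%), PC2 0.1562 (15.62%), PC3 0.0625 (6.25%);  cumulative: 0.7812, 0.9375, 1


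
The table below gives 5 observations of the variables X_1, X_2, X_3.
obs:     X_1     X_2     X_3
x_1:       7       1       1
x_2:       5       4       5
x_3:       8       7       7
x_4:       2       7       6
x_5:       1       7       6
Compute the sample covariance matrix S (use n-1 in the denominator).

Step 1 — column means:
  mean(X_1) = (7 + 5 + 8 + 2 + 1) / 5 = 23/5 = 4.6
  mean(X_2) = (1 + 4 + 7 + 7 + 7) / 5 = 26/5 = 5.2
  mean(X_3) = (1 + 5 + 7 + 6 + 6) / 5 = 25/5 = 5

Step 2 — sample covariance S[i,j] = (1/(n-1)) · Σ_k (x_{k,i} - mean_i) · (x_{k,j} - mean_j), with n-1 = 4.
  S[X_1,X_1] = ((2.4)·(2.4) + (0.4)·(0.4) + (3.4)·(3.4) + (-2.6)·(-2.6) + (-3.6)·(-3.6)) / 4 = 37.2/4 = 9.3
  S[X_1,X_2] = ((2.4)·(-4.2) + (0.4)·(-1.2) + (3.4)·(1.8) + (-2.6)·(1.8) + (-3.6)·(1.8)) / 4 = -15.6/4 = -3.9
  S[X_1,X_3] = ((2.4)·(-4) + (0.4)·(0) + (3.4)·(2) + (-2.6)·(1) + (-3.6)·(1)) / 4 = -9/4 = -2.25
  S[X_2,X_2] = ((-4.2)·(-4.2) + (-1.2)·(-1.2) + (1.8)·(1.8) + (1.8)·(1.8) + (1.8)·(1.8)) / 4 = 28.8/4 = 7.2
  S[X_2,X_3] = ((-4.2)·(-4) + (-1.2)·(0) + (1.8)·(2) + (1.8)·(1) + (1.8)·(1)) / 4 = 24/4 = 6
  S[X_3,X_3] = ((-4)·(-4) + (0)·(0) + (2)·(2) + (1)·(1) + (1)·(1)) / 4 = 22/4 = 5.5

S is symmetric (S[j,i] = S[i,j]). Assembling:

S = [[9.3, -3.9, -2.25],
 [-3.9, 7.2, 6],
 [-2.25, 6, 5.5]]


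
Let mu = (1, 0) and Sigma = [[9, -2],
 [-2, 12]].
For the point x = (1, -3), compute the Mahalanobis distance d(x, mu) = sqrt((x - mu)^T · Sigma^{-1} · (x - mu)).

Step 1 — centre the observation: (x - mu) = (0, -3).

Step 2 — invert Sigma. det(Sigma) = 9·12 - (-2)² = 104.
  Sigma^{-1} = (1/det) · [[d, -b], [-b, a]] = [[0.1154, 0.0192],
 [0.0192, 0.0865]].

Step 3 — form the quadratic (x - mu)^T · Sigma^{-1} · (x - mu):
  Sigma^{-1} · (x - mu) = (-0.0577, -0.2596).
  (x - mu)^T · [Sigma^{-1} · (x - mu)] = (0)·(-0.0577) + (-3)·(-0.2596) = 0.7788.

Step 4 — take square root: d = √(0.7788) ≈ 0.8825.

d(x, mu) = √(0.7788) ≈ 0.8825


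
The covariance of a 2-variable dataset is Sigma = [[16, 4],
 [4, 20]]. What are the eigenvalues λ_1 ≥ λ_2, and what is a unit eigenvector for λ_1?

Step 1 — characteristic polynomial of 2×2 Sigma:
  det(Sigma - λI) = λ² - trace · λ + det = 0.
  trace = 16 + 20 = 36, det = 16·20 - (4)² = 304.
Step 2 — discriminant:
  Δ = trace² - 4·det = 1296 - 1216 = 80.
Step 3 — eigenvalues:
  λ = (trace ± √Δ)/2 = (36 ± 8.9443)/2,
  λ_1 = 22.4721,  λ_2 = 13.5279.

Step 4 — unit eigenvector for λ_1: solve (Sigma - λ_1 I)v = 0. First row:
  (16 - 22.4721)·v_x + (4)·v_y = 0, i.e. (-6.4721)·v_x + (4)·v_y = 0,
  so v ∝ (b, λ_1 - a) = (4, 6.4721) = u.
  ||u|| = √((4)² + (6.4721)²) = √(57.8885) ≈ 7.6085,
  v_1 = u/||u|| ≈ (0.5257, 0.8507) (||v_1|| = 1).

λ_1 = 22.4721,  λ_2 = 13.5279;  v_1 ≈ (0.5257, 0.8507)


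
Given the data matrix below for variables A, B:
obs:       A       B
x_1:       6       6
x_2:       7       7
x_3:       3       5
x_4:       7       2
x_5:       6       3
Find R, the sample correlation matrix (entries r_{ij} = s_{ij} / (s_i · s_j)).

Step 1 — column means:
  mean(A) = (6 + 7 + 3 + 7 + 6) / 5 = 29/5 = 5.8
  mean(B) = (6 + 7 + 5 + 2 + 3) / 5 = 23/5 = 4.6

Step 2 — sample variances and covariances s[i,j] = (1/(n-1)) · Σ_k (x_{k,i} - mean_i) · (x_{k,j} - mean_j), with n-1 = 4:
  s[A,A] = ((0.2)·(0.2) + (1.2)·(1.2) + (-2.8)·(-2.8) + (1.2)·(1.2) + (0.2)·(0.2)) / 4 = 10.8/4 = 2.7
  s[A,B] = ((0.2)·(1.4) + (1.2)·(2.4) + (-2.8)·(0.4) + (1.2)·(-2.6) + (0.2)·(-1.6)) / 4 = -1.4/4 = -0.35
  s[B,B] = ((1.4)·(1.4) + (2.4)·(2.4) + (0.4)·(0.4) + (-2.6)·(-2.6) + (-1.6)·(-1.6)) / 4 = 17.2/4 = 4.3
  Sample standard deviations s_i = √(s[i,i]):
  s(A) = √(2.7) = 1.6432
  s(B) = √(4.3) = 2.0736

Step 3 — r_{ij} = s_{ij} / (s_i · s_j):
  r[A,A] = 1 (diagonal).
  r[A,B] = -0.35 / (1.6432 · 2.0736) = -0.35 / 3.4073 = -0.1027
  r[B,B] = 1 (diagonal).

R is symmetric with unit diagonal. Assembling:

R = [[1, -0.1027],
 [-0.1027, 1]]


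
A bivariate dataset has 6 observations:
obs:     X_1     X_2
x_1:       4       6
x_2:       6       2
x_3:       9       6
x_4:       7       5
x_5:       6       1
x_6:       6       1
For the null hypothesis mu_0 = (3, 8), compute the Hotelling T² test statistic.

Step 1 — sample mean vector:
  mean(X_1) = (4 + 6 + 9 + 7 + 6 + 6) / 6 = 38/6 = 6.3333
  mean(X_2) = (6 + 2 + 6 + 5 + 1 + 1) / 6 = 21/6 = 3.5
  x̄ = (6.3333, 3.5),  deviation x̄ - mu_0 = (6.3333, 3.5) - (3, 8) = (3.3333, -4.5).

Step 2 — sample covariance matrix, S[i,j] = (1/(n-1)) · Σ_k (x_{k,i} - mean_i) · (x_{k,j} - mean_j), divisor n-1 = 5:
  S[X_1,X_1] = ((-2.3333)·(-2.3333) + (-0.3333)·(-0.3333) + (2.6667)·(2.6667) + (0.6667)·(0.6667) + (-0.3333)·(-0.3333) + (-0.3333)·(-0.3333)) / 5 = 13.3333/5 = 2.6667
  S[X_1,X_2] = ((-2.3333)·(2.5) + (-0.3333)·(-1.5) + (2.6667)·(2.5) + (0.6667)·(1.5) + (-0.3333)·(-2.5) + (-0.3333)·(-2.5)) / 5 = 4/5 = 0.8
  S[X_2,X_2] = ((2.5)·(2.5) + (-1.5)·(-1.5) + (2.5)·(2.5) + (1.5)·(1.5) + (-2.5)·(-2.5) + (-2.5)·(-2.5)) / 5 = 29.5/5 = 5.9
  S = [[2.6667, 0.8],
 [0.8, 5.9]].

Step 3 — invert S. det(S) = 2.6667·5.9 - (0.8)² = 15.0933.
  S^{-1} = (1/det) · [[d, -b], [-b, a]] = [[0.3909, -0.053],
 [-0.053, 0.1767]].

Step 4 — quadratic form (x̄ - mu_0)^T · S^{-1} · (x̄ - mu_0):
  S^{-1} · (x̄ - mu_0) = (1.5415, -0.9717),
  (x̄ - mu_0)^T · [...] = (3.3333)·(1.5415) + (-4.5)·(-0.9717) = 9.5112.

Step 5 — scale by n: T² = 6 · 9.5112 = 57.0671.

T² ≈ 57.0671


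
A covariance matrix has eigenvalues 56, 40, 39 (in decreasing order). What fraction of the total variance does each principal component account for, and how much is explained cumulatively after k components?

Step 1 — total variance = trace(Sigma) = Σ λ_i = 56 + 40 + 39 = 135.

Step 2 — fraction explained by component i = λ_i / Σ λ:
  PC1: 56/135 = 0.4148
  PC2: 40/135 = 0.2963
  PC3: 39/135 = 0.2889

Step 3 — cumulative fraction after k components = (λ_1 + ... + λ_k) / Σ λ:
  k = 1: 56/135 = 0.4148
  k = 2: (56 + 40)/135 = 96/135 = 0.7111
  k = 3: (56 + 40 + 39)/135 = 135/135 = 1

Summary (fraction, with percent):

explained: PC1 0.4148 (41.48%), PC2 0.2963 (29.63%), PC3 0.2889 (28.89%);  cumulative: 0.4148, 0.7111, 1


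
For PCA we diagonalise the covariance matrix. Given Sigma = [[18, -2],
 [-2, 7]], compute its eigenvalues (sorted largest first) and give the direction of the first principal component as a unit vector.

Step 1 — characteristic polynomial of 2×2 Sigma:
  det(Sigma - λI) = λ² - trace · λ + det = 0.
  trace = 18 + 7 = 25, det = 18·7 - (-2)² = 122.
Step 2 — discriminant:
  Δ = trace² - 4·det = 625 - 488 = 137.
Step 3 — eigenvalues:
  λ = (trace ± √Δ)/2 = (25 ± 11.7047)/2,
  λ_1 = 18.3523,  λ_2 = 6.6477.

Step 4 — unit eigenvector for λ_1: solve (Sigma - λ_1 I)v = 0. First row:
  (18 - 18.3523)·v_x + (-2)·v_y = 0, i.e. (-0.3523)·v_x + (-2)·v_y = 0,
  so v ∝ (b, λ_1 - a) = (-2, 0.3523); multiply by -1 so the first entry is positive: u = (2, -0.3523).
  ||u|| = √((2)² + (-0.3523)²) = √(4.1242) ≈ 2.0308,
  v_1 = u/||u|| ≈ (0.9848, -0.1735) (||v_1|| = 1).

λ_1 = 18.3523,  λ_2 = 6.6477;  v_1 ≈ (0.9848, -0.1735)


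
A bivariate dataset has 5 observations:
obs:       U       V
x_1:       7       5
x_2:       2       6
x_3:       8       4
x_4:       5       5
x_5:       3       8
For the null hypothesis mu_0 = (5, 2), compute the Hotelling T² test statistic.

Step 1 — sample mean vector:
  mean(U) = (7 + 2 + 8 + 5 + 3) / 5 = 25/5 = 5
  mean(V) = (5 + 6 + 4 + 5 + 8) / 5 = 28/5 = 5.6
  x̄ = (5, 5.6),  deviation x̄ - mu_0 = (5, 5.6) - (5, 2) = (0, 3.6).

Step 2 — sample covariance matrix, S[i,j] = (1/(n-1)) · Σ_k (x_{k,i} - mean_i) · (x_{k,j} - mean_j), divisor n-1 = 4:
  S[U,U] = ((2)·(2) + (-3)·(-3) + (3)·(3) + (0)·(0) + (-2)·(-2)) / 4 = 26/4 = 6.5
  S[U,V] = ((2)·(-0.6) + (-3)·(0.4) + (3)·(-1.6) + (0)·(-0.6) + (-2)·(2.4)) / 4 = -12/4 = -3
  S[V,V] = ((-0.6)·(-0.6) + (0.4)·(0.4) + (-1.6)·(-1.6) + (-0.6)·(-0.6) + (2.4)·(2.4)) / 4 = 9.2/4 = 2.3
  S = [[6.5, -3],
 [-3, 2.3]].

Step 3 — invert S. det(S) = 6.5·2.3 - (-3)² = 5.95.
  S^{-1} = (1/det) · [[d, -b], [-b, a]] = [[0.3866, 0.5042],
 [0.5042, 1.0924]].

Step 4 — quadratic form (x̄ - mu_0)^T · S^{-1} · (x̄ - mu_0):
  S^{-1} · (x̄ - mu_0) = (1.8151, 3.9328),
  (x̄ - mu_0)^T · [...] = (0)·(1.8151) + (3.6)·(3.9328) = 14.158.

Step 5 — scale by n: T² = 5 · 14.158 = 70.7899.

T² ≈ 70.7899
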